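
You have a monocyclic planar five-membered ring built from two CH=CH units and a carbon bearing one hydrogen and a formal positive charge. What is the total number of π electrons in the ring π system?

All ring atoms are sp² and supply a p orbital to the ring (each doubly-bonded ring atom is sp² with one p-orbital electron; the carbocation has an empty p orbital); the conjugation is uninterrupted.
π-electron count: 2 × 2 = 4 from the double-bond units + 0 from the CH(+) atom = 4.
(This ring is the cyclopentadienyl cation.)

4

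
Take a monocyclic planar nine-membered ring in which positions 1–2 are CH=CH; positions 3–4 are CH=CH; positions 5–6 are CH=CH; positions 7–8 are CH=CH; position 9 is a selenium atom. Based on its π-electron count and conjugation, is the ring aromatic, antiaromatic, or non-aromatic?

Every ring atom contributes a p orbital perpendicular to the ring (every atom in a ring double bond is sp² and brings one electron to the p orbital; the selenium donates one lone pair from its p orbital), so the π system is cyclic and fully conjugated.
Counting π electrons: 4 × 2 = 8 from the double-bond units + 2 from the Se atom = 10.
10 = 4(2) + 2, which satisfies Hückel's 4n+2 rule.

Aromatic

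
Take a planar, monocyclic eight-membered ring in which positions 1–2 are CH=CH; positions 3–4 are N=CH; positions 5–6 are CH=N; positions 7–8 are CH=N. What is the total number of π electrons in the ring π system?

Every ring atom contributes a p orbital perpendicular to the ring (every atom in a ring double bond is sp² and brings one electron to the p orbital; each =N– nitrogen is pyridine-type (lone pair in the sp² plane, one electron in the p orbital)), so the π system is cyclic and fully conjugated.
π-electron count: 4 × 2 = 8 from the 4 double-bond units.

8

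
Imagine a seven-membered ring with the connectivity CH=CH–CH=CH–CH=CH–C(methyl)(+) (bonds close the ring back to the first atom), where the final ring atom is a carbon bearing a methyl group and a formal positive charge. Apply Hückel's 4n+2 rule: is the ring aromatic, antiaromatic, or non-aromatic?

Aromatic

Check conjugation: every atom in a ring double bond is sp² and brings one electron to the p orbital; the carbocation has an empty p orbital — every position has a p orbital, so the cyclic π system is continuous.
Counting π electrons: 3 × 2 = 6 from the double-bond units + 0 from the C(methyl)(+) atom = 6.
6 = 4(1) + 2, which satisfies Hückel's 4n+2 rule.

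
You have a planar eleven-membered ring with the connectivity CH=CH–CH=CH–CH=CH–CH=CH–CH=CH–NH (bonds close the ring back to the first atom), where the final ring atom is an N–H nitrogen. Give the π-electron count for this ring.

The p orbitals form a continuous loop: the double-bond atoms are sp², each contributing one p electron; the pyrrole-type nitrogen donates its lone pair from the p orbital. The ring is fully conjugated.
Counting π electrons: 5 × 2 = 10 from the double-bond units + 2 from the NH atom = 12.

12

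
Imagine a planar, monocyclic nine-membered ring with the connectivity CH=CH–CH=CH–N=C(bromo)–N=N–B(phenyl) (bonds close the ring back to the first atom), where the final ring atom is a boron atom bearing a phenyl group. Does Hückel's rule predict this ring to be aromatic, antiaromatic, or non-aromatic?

Every ring atom contributes a p orbital perpendicular to the ring (each doubly-bonded ring atom is sp² with one p-orbital electron; each sp² =N– keeps its lone pair in-plane and puts one electron into the π system; the boron has an empty p orbital), so the π system is cyclic and fully conjugated.
Counting π electrons: 4 × 2 = 8 from the double-bond units + 0 from the B(phenyl) atom = 8.
With 8 = 4·2 π electrons, Hückel's rule classifies the planar ring as antiaromatic.

Antiaromatic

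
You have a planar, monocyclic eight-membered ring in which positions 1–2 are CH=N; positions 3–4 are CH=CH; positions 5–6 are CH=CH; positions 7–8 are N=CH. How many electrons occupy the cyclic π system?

8

The p orbitals form a continuous loop: the double-bond atoms are sp², each contributing one p electron; each =N– nitrogen is pyridine-type (lone pair in the sp² plane, one electron in the p orbital). The ring is fully conjugated.
Adding the contributions, 4 × 2 = 8 from the 4 double-bond units.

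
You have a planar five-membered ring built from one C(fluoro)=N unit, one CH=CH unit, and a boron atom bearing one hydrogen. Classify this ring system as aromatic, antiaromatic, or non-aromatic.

Antiaromatic

Every ring atom contributes a p orbital perpendicular to the ring (the double-bond atoms are sp², each contributing one p electron; each sp² =N– keeps its lone pair in-plane and puts one electron into the π system; the boron has an empty p orbital), so the π system is cyclic and fully conjugated.
Counting π electrons: 2 × 2 = 4 from the double-bond units + 0 from the BH atom = 4.
4 = 4(1); a planar, fully conjugated 4n system is antiaromatic.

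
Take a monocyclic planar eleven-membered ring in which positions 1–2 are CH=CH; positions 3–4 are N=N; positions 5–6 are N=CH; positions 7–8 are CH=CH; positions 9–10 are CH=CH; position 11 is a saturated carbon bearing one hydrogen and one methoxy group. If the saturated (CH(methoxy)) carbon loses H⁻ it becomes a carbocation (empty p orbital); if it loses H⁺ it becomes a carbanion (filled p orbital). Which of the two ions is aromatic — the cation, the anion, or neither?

The cation

In either ion the ring is fully conjugated: every atom, including the new sp² carbon, supplies a p orbital.
Cation: 5 × 2 + 0 = 10 π electrons → 4(2)+2, aromatic.
Anion: 5 × 2 + 2 = 12 π electrons → 4(3), antiaromatic.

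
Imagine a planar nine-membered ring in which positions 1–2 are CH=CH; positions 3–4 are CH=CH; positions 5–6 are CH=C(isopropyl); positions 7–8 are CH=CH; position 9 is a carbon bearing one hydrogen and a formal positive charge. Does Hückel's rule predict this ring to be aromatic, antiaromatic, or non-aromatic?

Antiaromatic

Every ring atom contributes a p orbital perpendicular to the ring (every atom in a ring double bond is sp² and brings one electron to the p orbital; the carbocation has an empty p orbital), so the π system is cyclic and fully conjugated.
π-electron count: 4 × 2 = 8 from the double-bond units + 0 from the CH(+) atom = 8.
8 = 4(2); a planar, fully conjugated 4n system is antiaromatic.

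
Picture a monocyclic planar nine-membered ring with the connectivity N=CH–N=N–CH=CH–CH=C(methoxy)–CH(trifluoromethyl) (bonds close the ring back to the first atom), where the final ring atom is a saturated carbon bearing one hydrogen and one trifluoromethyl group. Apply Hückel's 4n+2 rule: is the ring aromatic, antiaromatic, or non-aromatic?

Non-aromatic

At the CH(trifluoromethyl) position, that saturated carbon is sp³ and has no p orbital in the ring π system; the ring's p-orbital overlap is broken there.
Without a continuous loop of overlapping p orbitals the Hückel electron count never comes into play.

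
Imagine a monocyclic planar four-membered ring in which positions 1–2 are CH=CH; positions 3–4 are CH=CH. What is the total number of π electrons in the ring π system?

The p orbitals form a continuous loop: every atom in a ring double bond is sp² and brings one electron to the p orbital. The ring is fully conjugated.
Counting π electrons: 2 × 2 = 4 from the 2 double-bond units.

4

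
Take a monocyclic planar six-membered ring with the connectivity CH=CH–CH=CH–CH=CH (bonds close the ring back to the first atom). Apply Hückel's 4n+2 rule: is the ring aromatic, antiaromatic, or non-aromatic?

Check conjugation: the double-bond atoms are sp², each contributing one p electron — every position has a p orbital, so the cyclic π system is continuous.
Counting π electrons: 3 × 2 = 6 from the 3 double-bond units.
With 6 π electrons (n = 1), the Hückel 4n+2 condition holds.
This is benzene.

Aromatic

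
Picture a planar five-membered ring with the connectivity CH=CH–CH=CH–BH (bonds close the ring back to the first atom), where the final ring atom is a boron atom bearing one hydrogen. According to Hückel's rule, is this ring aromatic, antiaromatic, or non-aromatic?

The p orbitals form a continuous loop: every atom in a ring double bond is sp² and brings one electron to the p orbital; the boron has an empty p orbital. The ring is fully conjugated.
Counting π electrons: 2 × 2 = 4 from the double-bond units + 0 from the BH atom = 4.
A 4n π count (4, n = 1) in a planar conjugated ring means antiaromatic.

Antiaromatic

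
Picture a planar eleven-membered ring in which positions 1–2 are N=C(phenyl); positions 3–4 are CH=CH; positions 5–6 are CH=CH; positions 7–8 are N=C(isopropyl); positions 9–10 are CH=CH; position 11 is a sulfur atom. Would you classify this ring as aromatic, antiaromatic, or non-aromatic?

The p orbitals form a continuous loop: every atom in a ring double bond is sp² and brings one electron to the p orbital; each =N– nitrogen is pyridine-type (lone pair in the sp² plane, one electron in the p orbital); the sulfur donates one lone pair from its p orbital. The ring is fully conjugated.
Tallying contributions gives 5 × 2 = 10 from the double-bond units + 2 from the S atom = 12.
A 4n π count (12, n = 3) in a planar conjugated ring means antiaromatic.

Antiaromatic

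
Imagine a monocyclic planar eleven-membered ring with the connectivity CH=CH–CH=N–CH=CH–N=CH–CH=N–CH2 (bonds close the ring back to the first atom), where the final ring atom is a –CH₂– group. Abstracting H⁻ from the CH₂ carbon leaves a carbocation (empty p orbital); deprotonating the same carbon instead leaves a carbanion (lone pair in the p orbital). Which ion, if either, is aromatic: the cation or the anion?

Both ions have a continuous loop of p orbitals — each ring atom is sp².
Cation: 5 × 2 + 0 = 10 π electrons → 4(2)+2, aromatic.
Anion: 5 × 2 + 2 = 12 π electrons → 4(3), antiaromatic.

The cation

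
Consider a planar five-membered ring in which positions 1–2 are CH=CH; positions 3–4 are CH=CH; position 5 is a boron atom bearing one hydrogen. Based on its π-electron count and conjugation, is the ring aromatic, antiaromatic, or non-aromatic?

All ring atoms are sp² and supply a p orbital to the ring (the double-bond atoms are sp², each contributing one p electron; the boron has an empty p orbital); the conjugation is uninterrupted.
Adding the contributions, 2 × 2 = 4 from the double-bond units + 0 from the BH atom = 4.
A 4n π count (4, n = 1) in a planar conjugated ring means antiaromatic.
(This ring is borole.)

Antiaromatic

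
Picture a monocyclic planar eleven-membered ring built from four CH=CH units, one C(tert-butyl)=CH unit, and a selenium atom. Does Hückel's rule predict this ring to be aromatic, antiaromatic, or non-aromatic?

All ring atoms are sp² and supply a p orbital to the ring (each doubly-bonded ring atom is sp² with one p-orbital electron; the selenium donates one lone pair from its p orbital); the conjugation is uninterrupted.
Tallying contributions gives 5 × 2 = 10 from the double-bond units + 2 from the Se atom = 12.
12 is a 4n count (n = 3), so the planar conjugated ring is antiaromatic.

Antiaromatic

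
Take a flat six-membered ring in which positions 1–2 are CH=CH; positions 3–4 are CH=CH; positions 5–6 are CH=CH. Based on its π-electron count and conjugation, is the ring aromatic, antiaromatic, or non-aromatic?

Check conjugation: each doubly-bonded ring atom is sp² with one p-orbital electron — every position has a p orbital, so the cyclic π system is continuous.
π-electron count: 3 × 2 = 6 from the 3 double-bond units.
Since 6 = 4·1 + 2, the ring meets the 4n+2 criterion.
(The species described is benzene.)

Aromatic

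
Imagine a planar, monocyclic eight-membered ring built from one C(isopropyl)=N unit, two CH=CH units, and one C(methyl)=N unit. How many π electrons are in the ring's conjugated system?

All ring atoms are sp² and supply a p orbital to the ring (each doubly-bonded ring atom is sp² with one p-orbital electron; the doubly-bonded nitrogens are pyridine-type — their lone pairs lie in the ring plane, leaving one electron in the p orbital); the conjugation is uninterrupted.
π-electron count: 4 × 2 = 8 from the 4 double-bond units.

8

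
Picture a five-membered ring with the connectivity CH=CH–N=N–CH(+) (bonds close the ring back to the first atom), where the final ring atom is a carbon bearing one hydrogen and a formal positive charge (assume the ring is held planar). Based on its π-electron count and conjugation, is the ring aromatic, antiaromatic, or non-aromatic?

All ring atoms are sp² and supply a p orbital to the ring (each doubly-bonded ring atom is sp² with one p-orbital electron; each =N– nitrogen is pyridine-type (lone pair in the sp² plane, one electron in the p orbital); the carbocation has an empty p orbital); the conjugation is uninterrupted.
π-electron count: 2 × 2 = 4 from the double-bond units + 0 from the CH(+) atom = 4.
4 = 4(1); a planar, fully conjugated 4n system is antiaromatic.

Antiaromatic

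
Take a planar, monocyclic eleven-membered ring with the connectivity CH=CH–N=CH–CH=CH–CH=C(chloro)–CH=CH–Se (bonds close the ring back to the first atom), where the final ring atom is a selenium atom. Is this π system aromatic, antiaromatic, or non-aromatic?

Every ring atom contributes a p orbital perpendicular to the ring (each doubly-bonded ring atom is sp² with one p-orbital electron; the doubly-bonded nitrogens are pyridine-type — their lone pairs lie in the ring plane, leaving one electron in the p orbital; the selenium donates one lone pair from its p orbital), so the π system is cyclic and fully conjugated.
π-electron count: 5 × 2 = 10 from the double-bond units + 2 from the Se atom = 12.
12 = 4(3); a planar, fully conjugated 4n system is antiaromatic.

Antiaromatic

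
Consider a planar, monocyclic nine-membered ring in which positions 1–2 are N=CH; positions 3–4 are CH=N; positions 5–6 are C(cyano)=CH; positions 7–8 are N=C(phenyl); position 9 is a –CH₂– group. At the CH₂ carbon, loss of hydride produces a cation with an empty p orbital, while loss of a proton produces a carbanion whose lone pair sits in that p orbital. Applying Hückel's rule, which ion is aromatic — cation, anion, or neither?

The anion

Once that carbon is sp², every ring atom has a p orbital and both ions are fully conjugated.
Cation: 4 × 2 + 0 = 8 π electrons → 4(2), antiaromatic.
Anion: 4 × 2 + 2 = 10 π electrons → 4(2)+2, aromatic.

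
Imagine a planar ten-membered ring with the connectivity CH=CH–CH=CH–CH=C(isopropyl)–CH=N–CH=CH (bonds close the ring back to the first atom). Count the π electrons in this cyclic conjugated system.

10

Every ring atom contributes a p orbital perpendicular to the ring (every atom in a ring double bond is sp² and brings one electron to the p orbital; the doubly-bonded nitrogens are pyridine-type — their lone pairs lie in the ring plane, leaving one electron in the p orbital), so the π system is cyclic and fully conjugated.
Counting π electrons: 5 × 2 = 10 from the 5 double-bond units.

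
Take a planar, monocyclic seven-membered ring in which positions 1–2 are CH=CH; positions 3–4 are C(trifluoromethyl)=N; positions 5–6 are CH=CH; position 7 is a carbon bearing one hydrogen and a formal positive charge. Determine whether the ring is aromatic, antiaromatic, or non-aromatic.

Every ring atom contributes a p orbital perpendicular to the ring (each doubly-bonded ring atom is sp² with one p-orbital electron; each =N– nitrogen is pyridine-type (lone pair in the sp² plane, one electron in the p orbital); the carbocation has an empty p orbital), so the π system is cyclic and fully conjugated.
Adding the contributions, 3 × 2 = 6 from the double-bond units + 0 from the CH(+) atom = 6.
That gives a 4n+2 count (6, n = 1).

Aromatic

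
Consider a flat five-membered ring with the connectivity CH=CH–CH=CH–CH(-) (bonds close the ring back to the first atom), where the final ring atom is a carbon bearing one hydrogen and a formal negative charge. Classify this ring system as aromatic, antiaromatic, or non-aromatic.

The p orbitals form a continuous loop: each doubly-bonded ring atom is sp² with one p-orbital electron; the carbanion's lone pair occupies the p orbital. The ring is fully conjugated.
Counting π electrons: 2 × 2 = 4 from the double-bond units + 2 from the CH(-) atom = 6.
6 = 4(1) + 2, which satisfies Hückel's 4n+2 rule.
This is the cyclopentadienyl anion.

Aromatic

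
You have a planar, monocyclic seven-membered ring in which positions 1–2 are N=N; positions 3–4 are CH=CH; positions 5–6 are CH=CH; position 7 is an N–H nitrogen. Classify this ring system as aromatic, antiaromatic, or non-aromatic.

Every ring atom contributes a p orbital perpendicular to the ring (the double-bond atoms are sp², each contributing one p electron; each sp² =N– keeps its lone pair in-plane and puts one electron into the π system; the pyrrole-type nitrogen donates its lone pair from the p orbital), so the π system is cyclic and fully conjugated.
Adding the contributions, 3 × 2 = 6 from the double-bond units + 2 from the NH atom = 8.
8 is a 4n count (n = 2), so the planar conjugated ring is antiaromatic.

Antiaromatic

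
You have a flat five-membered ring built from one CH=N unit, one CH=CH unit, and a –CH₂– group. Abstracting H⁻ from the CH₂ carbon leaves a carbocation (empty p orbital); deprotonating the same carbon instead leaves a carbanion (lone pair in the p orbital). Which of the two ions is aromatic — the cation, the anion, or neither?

The anion

In both ions every ring atom is sp² and contributes a p orbital, so both rings are fully conjugated.
Cation: 2 × 2 + 0 = 4 π electrons → 4(1), antiaromatic.
Anion: 2 × 2 + 2 = 6 π electrons → 4(1)+2, aromatic.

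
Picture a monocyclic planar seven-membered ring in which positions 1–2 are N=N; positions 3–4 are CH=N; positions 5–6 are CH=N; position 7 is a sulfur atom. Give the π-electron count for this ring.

Every ring atom contributes a p orbital perpendicular to the ring (every atom in a ring double bond is sp² and brings one electron to the p orbital; the doubly-bonded nitrogens are pyridine-type — their lone pairs lie in the ring plane, leaving one electron in the p orbital; the sulfur donates one lone pair from its p orbital), so the π system is cyclic and fully conjugated.
Tallying contributions gives 3 × 2 = 6 from the double-bond units + 2 from the S atom = 8.

8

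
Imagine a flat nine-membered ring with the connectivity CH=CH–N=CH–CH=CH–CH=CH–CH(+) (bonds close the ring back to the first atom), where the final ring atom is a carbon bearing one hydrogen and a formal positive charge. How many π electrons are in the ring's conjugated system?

8

Check conjugation: each doubly-bonded ring atom is sp² with one p-orbital electron; each sp² =N– keeps its lone pair in-plane and puts one electron into the π system; the carbocation has an empty p orbital — every position has a p orbital, so the cyclic π system is continuous.
Counting π electrons: 4 × 2 = 8 from the double-bond units + 0 from the CH(+) atom = 8.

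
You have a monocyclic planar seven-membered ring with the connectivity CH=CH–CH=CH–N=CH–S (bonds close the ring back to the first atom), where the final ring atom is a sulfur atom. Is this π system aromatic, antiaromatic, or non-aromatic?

The p orbitals form a continuous loop: the double-bond atoms are sp², each contributing one p electron; each =N– nitrogen is pyridine-type (lone pair in the sp² plane, one electron in the p orbital); the sulfur donates one lone pair from its p orbital. The ring is fully conjugated.
π-electron count: 3 × 2 = 6 from the double-bond units + 2 from the S atom = 8.
With 8 = 4·2 π electrons, Hückel's rule classifies the planar ring as antiaromatic.

Antiaromatic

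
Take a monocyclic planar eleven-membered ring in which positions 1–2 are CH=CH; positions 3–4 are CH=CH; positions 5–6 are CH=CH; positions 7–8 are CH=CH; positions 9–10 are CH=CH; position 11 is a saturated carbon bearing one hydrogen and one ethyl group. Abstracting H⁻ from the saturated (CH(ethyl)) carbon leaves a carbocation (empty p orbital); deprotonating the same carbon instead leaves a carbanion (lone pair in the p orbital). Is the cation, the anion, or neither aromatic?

The cation

Both ions have a continuous loop of p orbitals — each ring atom is sp².
Cation: 5 × 2 + 0 = 10 π electrons → 4(2)+2, aromatic.
Anion: 5 × 2 + 2 = 12 π electrons → 4(3), antiaromatic.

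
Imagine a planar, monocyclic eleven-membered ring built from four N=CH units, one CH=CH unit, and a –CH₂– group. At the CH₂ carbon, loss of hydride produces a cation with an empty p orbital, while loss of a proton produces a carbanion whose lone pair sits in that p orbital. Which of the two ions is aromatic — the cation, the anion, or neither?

The cation

Both ions have a continuous loop of p orbitals — each ring atom is sp².
Cation: 5 × 2 + 0 = 10 π electrons → 4(2)+2, aromatic.
Anion: 5 × 2 + 2 = 12 π electrons → 4(3), antiaromatic.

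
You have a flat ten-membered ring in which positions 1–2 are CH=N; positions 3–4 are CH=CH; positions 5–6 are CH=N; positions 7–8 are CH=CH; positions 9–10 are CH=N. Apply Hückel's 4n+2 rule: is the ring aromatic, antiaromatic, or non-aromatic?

The p orbitals form a continuous loop: every atom in a ring double bond is sp² and brings one electron to the p orbital; each =N– nitrogen is pyridine-type (lone pair in the sp² plane, one electron in the p orbital). The ring is fully conjugated.
Tallying contributions gives 5 × 2 = 10 from the 5 double-bond units.
With 10 π electrons (n = 2), the Hückel 4n+2 condition holds.

Aromatic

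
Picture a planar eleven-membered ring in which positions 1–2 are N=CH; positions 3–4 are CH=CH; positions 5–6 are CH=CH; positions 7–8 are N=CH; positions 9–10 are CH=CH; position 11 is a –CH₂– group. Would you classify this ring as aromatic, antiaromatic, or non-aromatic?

Because the tetrahedral CH₂ carbon is sp³ and has no p orbital in the ring π system at the CH2 position, the π system cannot extend all the way around the ring.
A ring that is not fully conjugated cannot be aromatic or antiaromatic regardless of its π-electron count.

Non-aromatic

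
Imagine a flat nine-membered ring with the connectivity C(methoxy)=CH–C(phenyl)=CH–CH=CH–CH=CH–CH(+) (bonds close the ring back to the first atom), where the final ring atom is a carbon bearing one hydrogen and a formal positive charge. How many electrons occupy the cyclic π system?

Check conjugation: every atom in a ring double bond is sp² and brings one electron to the p orbital; the carbocation has an empty p orbital — every position has a p orbital, so the cyclic π system is continuous.
Tallying contributions gives 4 × 2 = 8 from the double-bond units + 0 from the CH(+) atom = 8.

8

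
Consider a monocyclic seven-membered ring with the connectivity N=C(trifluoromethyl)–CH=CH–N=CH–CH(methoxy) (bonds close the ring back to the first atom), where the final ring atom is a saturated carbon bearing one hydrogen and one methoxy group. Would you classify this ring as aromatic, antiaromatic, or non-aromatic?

Non-aromatic

Because that saturated carbon is sp³ and has no p orbital in the ring π system at the CH(methoxy) position, the π system cannot extend all the way around the ring.
A ring that is not fully conjugated cannot be aromatic or antiaromatic regardless of its π-electron count.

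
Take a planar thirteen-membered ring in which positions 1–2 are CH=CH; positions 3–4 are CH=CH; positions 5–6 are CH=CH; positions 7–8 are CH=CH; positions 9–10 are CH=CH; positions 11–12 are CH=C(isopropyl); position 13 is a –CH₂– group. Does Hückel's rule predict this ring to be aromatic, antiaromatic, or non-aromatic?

Non-aromatic

The CH2 position has four σ bonds — the tetrahedral CH₂ carbon is sp³ and has no p orbital in the ring π system — so the cyclic conjugation is interrupted.
Without a continuous loop of overlapping p orbitals the Hückel electron count never comes into play.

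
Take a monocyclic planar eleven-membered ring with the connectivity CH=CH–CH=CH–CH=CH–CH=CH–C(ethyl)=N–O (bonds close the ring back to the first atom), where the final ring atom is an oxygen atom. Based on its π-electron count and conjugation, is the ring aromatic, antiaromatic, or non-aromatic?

Check conjugation: every atom in a ring double bond is sp² and brings one electron to the p orbital; each sp² =N– keeps its lone pair in-plane and puts one electron into the π system; the oxygen donates one lone pair from its p orbital — every position has a p orbital, so the cyclic π system is continuous.
Counting π electrons: 5 × 2 = 10 from the double-bond units + 2 from the O atom = 12.
12 is a 4n count (n = 3), so the planar conjugated ring is antiaromatic.

Antiaromatic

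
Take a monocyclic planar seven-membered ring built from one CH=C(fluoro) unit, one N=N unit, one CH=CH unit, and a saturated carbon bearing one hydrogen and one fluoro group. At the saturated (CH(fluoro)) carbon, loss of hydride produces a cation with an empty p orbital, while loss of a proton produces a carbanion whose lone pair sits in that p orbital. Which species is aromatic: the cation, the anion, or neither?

Once that carbon is sp², every ring atom has a p orbital and both ions are fully conjugated.
Cation: 3 × 2 + 0 = 6 π electrons → 4(1)+2, aromatic.
Anion: 3 × 2 + 2 = 8 π electrons → 4(2), antiaromatic.

The cation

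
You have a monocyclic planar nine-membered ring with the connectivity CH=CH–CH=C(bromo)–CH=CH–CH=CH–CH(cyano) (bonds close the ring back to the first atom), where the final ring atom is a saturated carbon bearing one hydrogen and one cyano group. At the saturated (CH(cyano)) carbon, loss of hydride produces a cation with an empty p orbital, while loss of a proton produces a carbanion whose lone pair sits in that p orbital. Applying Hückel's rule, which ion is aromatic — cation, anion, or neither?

The anion

Once that carbon is sp², every ring atom has a p orbital and both ions are fully conjugated.
Cation: 4 × 2 + 0 = 8 π electrons → 4(2), antiaromatic.
Anion: 4 × 2 + 2 = 10 π electrons → 4(2)+2, aromatic.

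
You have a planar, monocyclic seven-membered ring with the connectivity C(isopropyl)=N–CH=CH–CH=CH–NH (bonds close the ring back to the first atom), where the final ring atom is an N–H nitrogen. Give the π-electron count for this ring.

8

Check conjugation: the double-bond atoms are sp², each contributing one p electron; each sp² =N– keeps its lone pair in-plane and puts one electron into the π system; the pyrrole-type nitrogen donates its lone pair from the p orbital — every position has a p orbital, so the cyclic π system is continuous.
π-electron count: 3 × 2 = 6 from the double-bond units + 2 from the NH atom = 8.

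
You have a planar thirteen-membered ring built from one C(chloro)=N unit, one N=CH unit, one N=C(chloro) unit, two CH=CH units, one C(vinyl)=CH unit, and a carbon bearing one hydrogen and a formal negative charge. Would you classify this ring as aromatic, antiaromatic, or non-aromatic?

All ring atoms are sp² and supply a p orbital to the ring (each doubly-bonded ring atom is sp² with one p-orbital electron; the doubly-bonded nitrogens are pyridine-type — their lone pairs lie in the ring plane, leaving one electron in the p orbital; the carbanion's lone pair occupies the p orbital); the conjugation is uninterrupted.
π-electron count: 6 × 2 = 12 from the double-bond units + 2 from the CH(-) atom = 14.
Since 14 = 4·3 + 2, the ring meets the 4n+2 criterion.

Aromatic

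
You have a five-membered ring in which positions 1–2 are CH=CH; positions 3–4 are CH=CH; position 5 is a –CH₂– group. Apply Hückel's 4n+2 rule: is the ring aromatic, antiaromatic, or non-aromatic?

Non-aromatic

At the CH2 position, the tetrahedral CH₂ carbon is sp³ and has no p orbital in the ring π system; the ring's p-orbital overlap is broken there.
A ring that is not fully conjugated cannot be aromatic or antiaromatic regardless of its π-electron count.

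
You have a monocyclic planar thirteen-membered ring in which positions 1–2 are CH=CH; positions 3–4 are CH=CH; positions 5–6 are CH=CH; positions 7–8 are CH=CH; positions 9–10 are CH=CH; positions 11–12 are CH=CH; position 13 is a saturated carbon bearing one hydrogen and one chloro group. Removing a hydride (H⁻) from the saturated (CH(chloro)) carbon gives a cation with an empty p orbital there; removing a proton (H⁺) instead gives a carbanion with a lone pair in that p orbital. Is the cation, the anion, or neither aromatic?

The anion

Once that carbon is sp², every ring atom has a p orbital and both ions are fully conjugated.
Cation: 6 × 2 + 0 = 12 π electrons → 4(3), antiaromatic.
Anion: 6 × 2 + 2 = 14 π electrons → 4(3)+2, aromatic.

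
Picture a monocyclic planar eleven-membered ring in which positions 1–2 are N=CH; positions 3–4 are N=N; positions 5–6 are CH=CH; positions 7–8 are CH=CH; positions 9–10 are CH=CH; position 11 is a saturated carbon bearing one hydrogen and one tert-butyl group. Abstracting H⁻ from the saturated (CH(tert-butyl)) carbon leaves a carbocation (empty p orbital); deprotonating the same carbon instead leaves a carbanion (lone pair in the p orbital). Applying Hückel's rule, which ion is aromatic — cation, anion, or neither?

Both ions have a continuous loop of p orbitals — each ring atom is sp².
Cation: 5 × 2 + 0 = 10 π electrons → 4(2)+2, aromatic.
Anion: 5 × 2 + 2 = 12 π electrons → 4(3), antiaromatic.

The cation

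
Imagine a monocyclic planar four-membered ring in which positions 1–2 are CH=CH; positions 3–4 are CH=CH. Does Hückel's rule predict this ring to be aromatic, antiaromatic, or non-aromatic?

Check conjugation: every atom in a ring double bond is sp² and brings one electron to the p orbital — every position has a p orbital, so the cyclic π system is continuous.
π-electron count: 2 × 2 = 4 from the 2 double-bond units.
4 is a 4n count (n = 1), so the planar conjugated ring is antiaromatic.

Antiaromatic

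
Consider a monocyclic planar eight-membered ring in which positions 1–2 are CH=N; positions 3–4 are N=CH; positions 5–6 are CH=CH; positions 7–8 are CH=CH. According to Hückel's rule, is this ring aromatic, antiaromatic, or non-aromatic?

All ring atoms are sp² and supply a p orbital to the ring (every atom in a ring double bond is sp² and brings one electron to the p orbital; each =N– nitrogen is pyridine-type (lone pair in the sp² plane, one electron in the p orbital)); the conjugation is uninterrupted.
Counting π electrons: 4 × 2 = 8 from the 4 double-bond units.
8 is a 4n count (n = 2), so the planar conjugated ring is antiaromatic.

Antiaromatic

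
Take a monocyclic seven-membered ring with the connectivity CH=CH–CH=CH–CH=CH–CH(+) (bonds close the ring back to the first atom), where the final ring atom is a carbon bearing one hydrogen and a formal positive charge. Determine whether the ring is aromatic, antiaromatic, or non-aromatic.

Every ring atom contributes a p orbital perpendicular to the ring (every atom in a ring double bond is sp² and brings one electron to the p orbital; the carbocation has an empty p orbital), so the π system is cyclic and fully conjugated.
Tallying contributions gives 3 × 2 = 6 from the double-bond units + 0 from the CH(+) atom = 6.
With 6 π electrons (n = 1), the Hückel 4n+2 condition holds.

Aromatic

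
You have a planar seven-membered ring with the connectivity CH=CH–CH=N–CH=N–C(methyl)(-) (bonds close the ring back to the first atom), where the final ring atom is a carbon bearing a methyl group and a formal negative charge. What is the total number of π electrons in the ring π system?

Check conjugation: the double-bond atoms are sp², each contributing one p electron; each sp² =N– keeps its lone pair in-plane and puts one electron into the π system; the carbanion's lone pair occupies the p orbital — every position has a p orbital, so the cyclic π system is continuous.
π-electron count: 3 × 2 = 6 from the double-bond units + 2 from the C(methyl)(-) atom = 8.

8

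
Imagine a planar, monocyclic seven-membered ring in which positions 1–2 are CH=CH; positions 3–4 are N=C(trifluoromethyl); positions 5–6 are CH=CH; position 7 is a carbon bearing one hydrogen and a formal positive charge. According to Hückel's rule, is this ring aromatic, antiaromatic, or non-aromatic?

All ring atoms are sp² and supply a p orbital to the ring (the double-bond atoms are sp², each contributing one p electron; the doubly-bonded nitrogens are pyridine-type — their lone pairs lie in the ring plane, leaving one electron in the p orbital; the carbocation has an empty p orbital); the conjugation is uninterrupted.
Counting π electrons: 3 × 2 = 6 from the double-bond units + 0 from the CH(+) atom = 6.
With 6 π electrons (n = 1), the Hückel 4n+2 condition holds.

Aromatic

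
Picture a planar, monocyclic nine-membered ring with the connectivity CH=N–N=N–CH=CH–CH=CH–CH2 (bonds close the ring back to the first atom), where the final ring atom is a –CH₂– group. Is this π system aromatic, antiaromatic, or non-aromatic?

Non-aromatic

Because the tetrahedral CH₂ carbon is sp³ and has no p orbital in the ring π system at the CH2 position, the π system cannot extend all the way around the ring.
A ring that is not fully conjugated cannot be aromatic or antiaromatic regardless of its π-electron count.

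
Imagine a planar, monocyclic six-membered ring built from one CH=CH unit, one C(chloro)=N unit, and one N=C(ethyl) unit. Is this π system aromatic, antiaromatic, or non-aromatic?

Aromatic

The p orbitals form a continuous loop: each doubly-bonded ring atom is sp² with one p-orbital electron; the doubly-bonded nitrogens are pyridine-type — their lone pairs lie in the ring plane, leaving one electron in the p orbital. The ring is fully conjugated.
π-electron count: 3 × 2 = 6 from the 3 double-bond units.
With 6 π electrons (n = 1), the Hückel 4n+2 condition holds.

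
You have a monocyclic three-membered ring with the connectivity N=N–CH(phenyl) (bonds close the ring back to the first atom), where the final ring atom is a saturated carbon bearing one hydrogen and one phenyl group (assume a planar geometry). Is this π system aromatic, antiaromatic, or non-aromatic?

The CH(phenyl) position has four σ bonds — that saturated carbon is sp³ and has no p orbital in the ring π system — so the cyclic conjugation is interrupted.
Without a continuous loop of overlapping p orbitals the Hückel electron count never comes into play.

Non-aromatic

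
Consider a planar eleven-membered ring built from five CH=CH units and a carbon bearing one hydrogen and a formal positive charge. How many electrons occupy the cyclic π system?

10

All ring atoms are sp² and supply a p orbital to the ring (each doubly-bonded ring atom is sp² with one p-orbital electron; the carbocation has an empty p orbital); the conjugation is uninterrupted.
Adding the contributions, 5 × 2 = 10 from the double-bond units + 0 from the CH(+) atom = 10.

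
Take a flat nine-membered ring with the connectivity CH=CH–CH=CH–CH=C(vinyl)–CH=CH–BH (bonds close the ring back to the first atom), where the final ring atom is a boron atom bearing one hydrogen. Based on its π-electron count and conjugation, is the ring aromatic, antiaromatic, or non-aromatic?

Check conjugation: every atom in a ring double bond is sp² and brings one electron to the p orbital; the boron has an empty p orbital — every position has a p orbital, so the cyclic π system is continuous.
Tallying contributions gives 4 × 2 = 8 from the double-bond units + 0 from the BH atom = 8.
With 8 = 4·2 π electrons, Hückel's rule classifies the planar ring as antiaromatic.

Antiaromatic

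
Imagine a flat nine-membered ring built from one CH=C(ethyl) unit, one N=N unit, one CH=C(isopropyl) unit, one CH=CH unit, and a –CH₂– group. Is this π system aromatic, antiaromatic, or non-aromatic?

Non-aromatic

The CH2 carbon is saturated: the tetrahedral CH₂ carbon is sp³ and has no p orbital in the ring π system. Conjugation is not continuous around the ring.
Without a continuous loop of overlapping p orbitals the Hückel electron count never comes into play.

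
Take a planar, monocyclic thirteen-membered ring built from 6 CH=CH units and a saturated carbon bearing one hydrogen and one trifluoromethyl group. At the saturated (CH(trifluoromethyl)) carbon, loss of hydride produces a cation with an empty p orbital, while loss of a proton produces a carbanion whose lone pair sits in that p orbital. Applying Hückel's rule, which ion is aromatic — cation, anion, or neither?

In either ion the ring is fully conjugated: every atom, including the new sp² carbon, supplies a p orbital.
Cation: 6 × 2 + 0 = 12 π electrons → 4(3), antiaromatic.
Anion: 6 × 2 + 2 = 14 π electrons → 4(3)+2, aromatic.

The anion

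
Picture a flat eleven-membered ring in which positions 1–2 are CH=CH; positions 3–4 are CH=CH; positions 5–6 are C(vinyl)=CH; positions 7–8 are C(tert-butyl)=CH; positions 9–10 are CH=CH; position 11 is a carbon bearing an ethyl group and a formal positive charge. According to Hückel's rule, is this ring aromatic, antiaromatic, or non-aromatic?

Aromatic

Every ring atom contributes a p orbital perpendicular to the ring (each doubly-bonded ring atom is sp² with one p-orbital electron; the carbocation has an empty p orbital), so the π system is cyclic and fully conjugated.
Tallying contributions gives 5 × 2 = 10 from the double-bond units + 0 from the C(ethyl)(+) atom = 10.
That gives a 4n+2 count (10, n = 2).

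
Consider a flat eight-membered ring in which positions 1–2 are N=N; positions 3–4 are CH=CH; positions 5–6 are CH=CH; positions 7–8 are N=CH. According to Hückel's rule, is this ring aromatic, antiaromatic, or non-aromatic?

Antiaromatic

The p orbitals form a continuous loop: every atom in a ring double bond is sp² and brings one electron to the p orbital; each =N– nitrogen is pyridine-type (lone pair in the sp² plane, one electron in the p orbital). The ring is fully conjugated.
Tallying contributions gives 4 × 2 = 8 from the 4 double-bond units.
8 is a 4n count (n = 2), so the planar conjugated ring is antiaromatic.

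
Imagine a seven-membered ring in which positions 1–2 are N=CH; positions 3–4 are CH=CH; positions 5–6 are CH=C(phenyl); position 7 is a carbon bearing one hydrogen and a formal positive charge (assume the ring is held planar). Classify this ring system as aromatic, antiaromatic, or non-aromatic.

Aromatic

All ring atoms are sp² and supply a p orbital to the ring (every atom in a ring double bond is sp² and brings one electron to the p orbital; the doubly-bonded nitrogens are pyridine-type — their lone pairs lie in the ring plane, leaving one electron in the p orbital; the carbocation has an empty p orbital); the conjugation is uninterrupted.
Tallying contributions gives 3 × 2 = 6 from the double-bond units + 0 from the CH(+) atom = 6.
That gives a 4n+2 count (6, n = 1).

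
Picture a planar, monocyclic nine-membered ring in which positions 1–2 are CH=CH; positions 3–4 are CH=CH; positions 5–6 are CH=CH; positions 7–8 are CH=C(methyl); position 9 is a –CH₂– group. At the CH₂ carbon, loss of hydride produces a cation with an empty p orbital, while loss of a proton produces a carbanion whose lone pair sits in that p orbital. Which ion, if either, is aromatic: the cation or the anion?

Both ions have a continuous loop of p orbitals — each ring atom is sp².
Cation: 4 × 2 + 0 = 8 π electrons → 4(2), antiaromatic.
Anion: 4 × 2 + 2 = 10 π electrons → 4(2)+2, aromatic.

The anion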